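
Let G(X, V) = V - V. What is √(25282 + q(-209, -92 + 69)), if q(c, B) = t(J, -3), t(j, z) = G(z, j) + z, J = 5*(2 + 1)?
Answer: √25279 ≈ 158.99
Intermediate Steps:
G(X, V) = 0
J = 15 (J = 5*3 = 15)
t(j, z) = z (t(j, z) = 0 + z = z)
q(c, B) = -3
√(25282 + q(-209, -92 + 69)) = √(25282 - 3) = √25279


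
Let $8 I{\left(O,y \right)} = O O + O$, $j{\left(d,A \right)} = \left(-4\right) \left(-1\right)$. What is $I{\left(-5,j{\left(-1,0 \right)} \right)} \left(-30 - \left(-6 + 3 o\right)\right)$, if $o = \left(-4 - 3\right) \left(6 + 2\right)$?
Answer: $360$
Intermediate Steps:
$o = -56$ ($o = \left(-4 - 3\right) 8 = \left(-7\right) 8 = -56$)
$j{\left(d,A \right)} = 4$
$I{\left(O,y \right)} = \frac{O}{8} + \frac{O^{2}}{8}$ ($I{\left(O,y \right)} = \frac{O O + O}{8} = \frac{O^{2} + O}{8} = \frac{O + O^{2}}{8} = \frac{O}{8} + \frac{O^{2}}{8}$)
$I{\left(-5,j{\left(-1,0 \right)} \right)} \left(-30 - \left(-6 + 3 o\right)\right) = \frac{1}{8} \left(-5\right) \left(1 - 5\right) \left(-30 + \left(6 \cdot 1 - -168\right)\right) = \frac{1}{8} \left(-5\right) \left(-4\right) \left(-30 + \left(6 + 168\right)\right) = \frac{5 \left(-30 + 174\right)}{2} = \frac{5}{2} \cdot 144 = 360$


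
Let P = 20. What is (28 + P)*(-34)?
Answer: -1632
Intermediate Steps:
(28 + P)*(-34) = (28 + 20)*(-34) = 48*(-34) = -1632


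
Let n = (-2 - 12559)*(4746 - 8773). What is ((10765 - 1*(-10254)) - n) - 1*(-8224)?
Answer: -50553904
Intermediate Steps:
n = 50583147 (n = -12561*(-4027) = 50583147)
((10765 - 1*(-10254)) - n) - 1*(-8224) = ((10765 - 1*(-10254)) - 1*50583147) - 1*(-8224) = ((10765 + 10254) - 50583147) + 8224 = (21019 - 50583147) + 8224 = -50562128 + 8224 = -50553904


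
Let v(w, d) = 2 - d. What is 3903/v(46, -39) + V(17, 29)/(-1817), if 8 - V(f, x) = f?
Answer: 7092120/74497 ≈ 95.200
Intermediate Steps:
V(f, x) = 8 - f
3903/v(46, -39) + V(17, 29)/(-1817) = 3903/(2 - 1*(-39)) + (8 - 1*17)/(-1817) = 3903/(2 + 39) + (8 - 17)*(-1/1817) = 3903/41 - 9*(-1/1817) = 3903*(1/41) + 9/1817 = 3903/41 + 9/1817 = 7092120/74497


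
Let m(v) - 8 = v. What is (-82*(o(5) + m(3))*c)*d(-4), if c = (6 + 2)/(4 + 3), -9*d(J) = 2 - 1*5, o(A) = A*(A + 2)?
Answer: -30176/21 ≈ -1437.0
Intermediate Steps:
m(v) = 8 + v
o(A) = A*(2 + A)
d(J) = ⅓ (d(J) = -(2 - 1*5)/9 = -(2 - 5)/9 = -⅑*(-3) = ⅓)
c = 8/7 ≈ 1.1429
(-82*(o(5) + m(3))*c)*d(-4) = -82*(5*(2 + 5) + (8 + 3))*8/7*(⅓) = -82*(5*7 + 11)*8/7*(⅓) = -82*(35 + 11)*8/7*(⅓) = -3772*8/7*(⅓) = -82*368/7*(⅓) = -30176/7*⅓ = -30176/21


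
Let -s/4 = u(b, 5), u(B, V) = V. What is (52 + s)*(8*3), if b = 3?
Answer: 768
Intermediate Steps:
s = -20 (s = -4*5 = -20)
(52 + s)*(8*3) = (52 - 20)*(8*3) = 32*24 = 768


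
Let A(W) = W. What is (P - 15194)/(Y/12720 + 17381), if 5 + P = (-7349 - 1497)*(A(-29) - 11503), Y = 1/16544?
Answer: 21464189315120640/3657652078081 ≈ 5868.3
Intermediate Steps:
Y = 1/16544 ≈ 6.0445e-5
P = 102012067 (P = -5 + (-7349 - 1497)*(-29 - 11503) = -5 - 8846*(-11532) = -5 + 102012072 = 102012067)
(P - 15194)/(Y/12720 + 17381) = (102012067 - 15194)/((1/16544)/12720 + 17381) = 101996873/((1/16544)*(1/12720) + 17381) = 101996873/(1/210439680 + 17381) = 101996873/(3657652078081/210439680) = 101996873*(210439680/3657652078081) = 21464189315120640/3657652078081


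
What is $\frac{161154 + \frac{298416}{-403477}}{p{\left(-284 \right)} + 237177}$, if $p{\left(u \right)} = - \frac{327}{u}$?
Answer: $\frac{6155381355976}{9059214611605} \approx 0.67946$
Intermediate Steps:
$\frac{161154 + \frac{298416}{-403477}}{p{\left(-284 \right)} + 237177} = \frac{161154 + \frac{298416}{-403477}}{- \frac{327}{-284} + 237177} = \frac{161154 + 298416 \left(- \frac{1}{403477}\right)}{\left(-327\right) \left(- \frac{1}{284}\right) + 237177} = \frac{161154 - \frac{298416}{403477}}{\frac{327}{284} + 237177} = \frac{65021634042}{403477 \cdot \frac{67358595}{284}} = \frac{65021634042}{403477} \cdot \frac{284}{67358595} = \frac{6155381355976}{9059214611605}$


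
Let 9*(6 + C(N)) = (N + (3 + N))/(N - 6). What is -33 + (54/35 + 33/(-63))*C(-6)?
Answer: -49177/1260 ≈ -39.029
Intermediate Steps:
C(N) = -6 + (3 + 2*N)/(9*(-6 + N)) (C(N) = -6 + ((N + (3 + N))/(N - 6))/9 = -6 + ((3 + 2*N)/(-6 + N))/9 = -6 + (3 + 2*N)/(9*(-6 + N)))
-33 + (54/35 + 33/(-63))*C(-6) = -33 + (54/35 + 33/(-63))*((327 - 52*(-6))/(9*(-6 - 6))) = -33 + (54*(1/35) + 33*(-1/63))*((⅑)*(327 + 312)/(-12)) = -33 + (54/35 - 11/21)*((⅑)*(-1/12)*639) = -33 + (107/105)*(-71/12) = -33 - 7597/1260 = -49177/1260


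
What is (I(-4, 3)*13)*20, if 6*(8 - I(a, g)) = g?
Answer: 1950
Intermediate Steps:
I(a, g) = 8 - g/6
(I(-4, 3)*13)*20 = ((8 - ⅙*3)*13)*20 = ((8 - ½)*13)*20 = ((15/2)*13)*20 = (195/2)*20 = 1950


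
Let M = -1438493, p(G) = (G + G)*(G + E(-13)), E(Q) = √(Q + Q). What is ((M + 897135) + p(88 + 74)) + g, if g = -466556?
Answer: -955426 + 324*I*√26 ≈ -9.5543e+5 + 1652.1*I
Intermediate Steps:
E(Q) = √2*√Q (E(Q) = √(2*Q) = √2*√Q)
p(G) = 2*G*(G + I*√26) (p(G) = (G + G)*(G + √2*√(-13)) = (2*G)*(G + √2*(I*√13)) = (2*G)*(G + I*√26) = 2*G*(G + I*√26))
((M + 897135) + p(88 + 74)) + g = ((-1438493 + 897135) + 2*(88 + 74)*((88 + 74) + I*√26)) - 466556 = (-541358 + 2*162*(162 + I*√26)) - 466556 = (-541358 + (52488 + 324*I*√26)) - 466556 = (-488870 + 324*I*√26) - 466556 = -955426 + 324*I*√26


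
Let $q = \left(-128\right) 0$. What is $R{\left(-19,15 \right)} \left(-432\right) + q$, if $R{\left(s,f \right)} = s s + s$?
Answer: $-147744$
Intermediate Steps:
$q = 0$
$R{\left(s,f \right)} = s + s^{2}$ ($R{\left(s,f \right)} = s^{2} + s = s + s^{2}$)
$R{\left(-19,15 \right)} \left(-432\right) + q = - 19 \left(1 - 19\right) \left(-432\right) + 0 = \left(-19\right) \left(-18\right) \left(-432\right) + 0 = 342 \left(-432\right) + 0 = -147744 + 0 = -147744$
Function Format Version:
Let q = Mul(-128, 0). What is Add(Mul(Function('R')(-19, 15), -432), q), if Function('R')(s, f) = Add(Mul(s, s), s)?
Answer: -147744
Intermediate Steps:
q = 0
Function('R')(s, f) = Add(s, Pow(s, 2)) (Function('R')(s, f) = Add(Pow(s, 2), s) = Add(s, Pow(s, 2)))
Add(Mul(Function('R')(-19, 15), -432), q) = Add(Mul(Mul(-19, Add(1, -19)), -432), 0) = Add(Mul(Mul(-19, -18), -432), 0) = Add(Mul(342, -432), 0) = Add(-147744, 0) = -147744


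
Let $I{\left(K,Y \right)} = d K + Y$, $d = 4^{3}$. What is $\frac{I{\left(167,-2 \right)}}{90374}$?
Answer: $\frac{5343}{45187} \approx 0.11824$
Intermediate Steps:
$d = 64$
$I{\left(K,Y \right)} = Y + 64 K$ ($I{\left(K,Y \right)} = 64 K + Y = Y + 64 K$)
$\frac{I{\left(167,-2 \right)}}{90374} = \frac{-2 + 64 \cdot 167}{90374} = \left(-2 + 10688\right) \frac{1}{90374} = 10686 \cdot \frac{1}{90374} = \frac{5343}{45187}$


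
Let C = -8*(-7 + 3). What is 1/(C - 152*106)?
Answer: -1/16080 ≈ -6.2189e-5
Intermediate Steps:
C = 32 (C = -8*(-4) = 32)
1/(C - 152*106) = 1/(32 - 152*106) = 1/(32 - 16112) = 1/(-16080) = -1/16080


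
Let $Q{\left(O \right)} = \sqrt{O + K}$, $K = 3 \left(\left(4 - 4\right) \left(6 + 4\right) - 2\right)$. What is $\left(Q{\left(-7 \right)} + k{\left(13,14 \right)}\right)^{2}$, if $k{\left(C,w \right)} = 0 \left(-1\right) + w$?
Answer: $\left(14 + i \sqrt{13}\right)^{2} \approx 183.0 + 100.96 i$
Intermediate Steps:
$k{\left(C,w \right)} = w$ ($k{\left(C,w \right)} = 0 + w = w$)
$K = -6$ ($K = 3 \left(0 \cdot 10 - 2\right) = 3 \left(0 - 2\right) = 3 \left(-2\right) = -6$)
$Q{\left(O \right)} = \sqrt{-6 + O}$ ($Q{\left(O \right)} = \sqrt{O - 6} = \sqrt{-6 + O}$)
$\left(Q{\left(-7 \right)} + k{\left(13,14 \right)}\right)^{2} = \left(\sqrt{-6 - 7} + 14\right)^{2} = \left(\sqrt{-13} + 14\right)^{2} = \left(i \sqrt{13} + 14\right)^{2} = \left(14 + i \sqrt{13}\right)^{2}$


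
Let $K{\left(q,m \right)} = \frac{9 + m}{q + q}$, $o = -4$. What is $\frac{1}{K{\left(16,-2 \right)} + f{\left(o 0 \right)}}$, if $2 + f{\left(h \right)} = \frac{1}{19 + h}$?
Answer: $- \frac{608}{1051} \approx -0.5785$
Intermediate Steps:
$f{\left(h \right)} = -2 + \frac{1}{19 + h}$
$K{\left(q,m \right)} = \frac{9 + m}{2 q}$
$\frac{1}{K{\left(16,-2 \right)} + f{\left(o 0 \right)}} = \frac{1}{\frac{9 - 2}{2 \cdot 16} + \frac{-37 - 2 \left(\left(-4\right) 0\right)}{19 - 0}} = \frac{1}{\frac{1}{2} \cdot \frac{1}{16} \cdot 7 + \frac{-37 - 0}{19 + 0}} = \frac{1}{\frac{7}{32} + \frac{-37 + 0}{19}} = \frac{1}{\frac{7}{32} + \frac{1}{19} \left(-37\right)} = \frac{1}{\frac{7}{32} - \frac{37}{19}} = \frac{1}{- \frac{1051}{608}} = - \frac{608}{1051}$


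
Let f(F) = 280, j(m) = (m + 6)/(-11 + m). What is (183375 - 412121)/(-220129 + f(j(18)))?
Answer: 32678/31407 ≈ 1.0405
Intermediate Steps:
j(m) = (6 + m)/(-11 + m)
(183375 - 412121)/(-220129 + f(j(18))) = (183375 - 412121)/(-220129 + 280) = -228746/(-219849) = -228746*(-1/219849) = 32678/31407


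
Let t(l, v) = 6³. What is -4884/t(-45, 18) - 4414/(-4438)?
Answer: -863407/39942 ≈ -21.617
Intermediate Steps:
t(l, v) = 216
-4884/t(-45, 18) - 4414/(-4438) = -4884/216 - 4414/(-4438) = -4884*1/216 - 4414*(-1/4438) = -407/18 + 2207/2219 = -863407/39942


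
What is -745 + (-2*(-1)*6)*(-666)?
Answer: -8737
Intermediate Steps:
-745 + (-2*(-1)*6)*(-666) = -745 + (2*6)*(-666) = -745 + 12*(-666) = -745 - 7992 = -8737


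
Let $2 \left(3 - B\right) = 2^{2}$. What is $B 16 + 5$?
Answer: $21$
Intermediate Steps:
$B = 1$ ($B = 3 - \frac{2^{2}}{2} = 3 - 2 = 1$)
$B 16 + 5 = 1 \cdot 16 + 5 = 16 + 5 = 21$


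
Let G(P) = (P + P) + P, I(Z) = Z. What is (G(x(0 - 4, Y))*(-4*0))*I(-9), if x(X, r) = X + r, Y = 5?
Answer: 0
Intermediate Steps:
G(P) = 3*P (G(P) = 2*P + P = 3*P)
(G(x(0 - 4, Y))*(-4*0))*I(-9) = ((3*((0 - 4) + 5))*(-4*0))*(-9) = ((3*(-4 + 5))*0)*(-9) = ((3*1)*0)*(-9) = (3*0)*(-9) = 0*(-9) = 0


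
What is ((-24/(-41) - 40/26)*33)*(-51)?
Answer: 854964/533 ≈ 1604.1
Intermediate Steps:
((-24/(-41) - 40/26)*33)*(-51) = ((-24*(-1/41) - 40*1/26)*33)*(-51) = ((24/41 - 20/13)*33)*(-51) = -508/533*33*(-51) = -16764/533*(-51) = 854964/533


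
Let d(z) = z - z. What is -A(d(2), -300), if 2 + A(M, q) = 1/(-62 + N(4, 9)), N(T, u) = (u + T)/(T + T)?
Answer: 974/483 ≈ 2.0166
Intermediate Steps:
N(T, u) = (T + u)/(2*T) (N(T, u) = (T + u)/((2*T)) = (T + u)*(1/(2*T)) = (T + u)/(2*T))
d(z) = 0
A(M, q) = -974/483 (A(M, q) = -2 + 1/(-62 + (½)*(4 + 9)/4) = -2 + 1/(-62 + (½)*(¼)*13) = -2 + 1/(-62 + 13/8) = -2 + 1/(-483/8) = -2 - 8/483 = -974/483)
-A(d(2), -300) = -1*(-974/483) = 974/483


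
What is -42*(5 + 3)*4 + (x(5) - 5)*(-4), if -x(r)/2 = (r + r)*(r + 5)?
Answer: -524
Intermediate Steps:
x(r) = -4*r*(5 + r) (x(r) = -2*(r + r)*(r + 5) = -2*2*r*(5 + r) = -4*r*(5 + r))
-42*(5 + 3)*4 + (x(5) - 5)*(-4) = -42*(5 + 3)*4 + (-4*5*(5 + 5) - 5)*(-4) = -336*4 + (-4*5*10 - 5)*(-4) = -42*32 + (-200 - 5)*(-4) = -1344 - 205*(-4) = -1344 + 820 = -524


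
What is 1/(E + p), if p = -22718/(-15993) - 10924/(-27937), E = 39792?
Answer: 446796441/17779733360570 ≈ 2.5130e-5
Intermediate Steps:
p = 809380298/446796441 (p = -22718*(-1/15993) - 10924*(-1/27937) = 22718/15993 + 10924/27937 = 809380298/446796441 ≈ 1.8115)
1/(E + p) = 1/(39792 + 809380298/446796441) = 1/(17779733360570/446796441) = 446796441/17779733360570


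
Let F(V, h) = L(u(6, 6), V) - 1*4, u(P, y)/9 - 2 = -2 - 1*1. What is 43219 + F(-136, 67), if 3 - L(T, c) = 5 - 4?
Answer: 43217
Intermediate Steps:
u(P, y) = -9 (u(P, y) = 18 + 9*(-2 - 1*1) = 18 + 9*(-2 - 1) = 18 + 9*(-3) = 18 - 27 = -9)
L(T, c) = 2 (L(T, c) = 3 - (5 - 4) = 3 - 1*1 = 3 - 1 = 2)
F(V, h) = -2 (F(V, h) = 2 - 1*4 = 2 - 4 = -2)
43219 + F(-136, 67) = 43219 - 2 = 43217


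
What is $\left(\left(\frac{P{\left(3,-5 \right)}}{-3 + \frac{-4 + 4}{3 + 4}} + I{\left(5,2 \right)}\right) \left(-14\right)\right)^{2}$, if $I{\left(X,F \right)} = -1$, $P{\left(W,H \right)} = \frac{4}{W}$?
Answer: $\frac{33124}{81} \approx 408.94$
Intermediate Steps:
$\left(\left(\frac{P{\left(3,-5 \right)}}{-3 + \frac{-4 + 4}{3 + 4}} + I{\left(5,2 \right)}\right) \left(-14\right)\right)^{2} = \left(\left(\frac{4 \cdot \frac{1}{3}}{-3 + \frac{-4 + 4}{3 + 4}} - 1\right) \left(-14\right)\right)^{2} = \left(\left(\frac{4 \cdot \frac{1}{3}}{-3 + \frac{0}{7}} - 1\right) \left(-14\right)\right)^{2} = \left(\left(\frac{1}{-3 + 0 \cdot \frac{1}{7}} \cdot \frac{4}{3} - 1\right) \left(-14\right)\right)^{2} = \left(\left(\frac{1}{-3 + 0} \cdot \frac{4}{3} - 1\right) \left(-14\right)\right)^{2} = \left(\left(\frac{1}{-3} \cdot \frac{4}{3} - 1\right) \left(-14\right)\right)^{2} = \left(\left(\left(- \frac{1}{3}\right) \frac{4}{3} - 1\right) \left(-14\right)\right)^{2} = \left(\left(- \frac{4}{9} - 1\right) \left(-14\right)\right)^{2} = \left(\left(- \frac{13}{9}\right) \left(-14\right)\right)^{2} = \left(\frac{182}{9}\right)^{2} = \frac{33124}{81}$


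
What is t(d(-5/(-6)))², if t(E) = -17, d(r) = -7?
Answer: 289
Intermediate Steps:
t(d(-5/(-6)))² = (-17)² = 289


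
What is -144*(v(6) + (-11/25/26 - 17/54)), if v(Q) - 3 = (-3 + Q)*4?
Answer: -2059424/975 ≈ -2112.2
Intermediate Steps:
v(Q) = -9 + 4*Q (v(Q) = 3 + (-3 + Q)*4 = 3 + (-12 + 4*Q) = -9 + 4*Q)
-144*(v(6) + (-11/25/26 - 17/54)) = -144*((-9 + 4*6) + (-11/25/26 - 17/54)) = -144*((-9 + 24) + (-11*1/25*(1/26) - 17*1/54)) = -144*(15 + (-11/25*1/26 - 17/54)) = -144*(15 + (-11/650 - 17/54)) = -144*(15 - 2911/8775) = -144*128714/8775 = -2059424/975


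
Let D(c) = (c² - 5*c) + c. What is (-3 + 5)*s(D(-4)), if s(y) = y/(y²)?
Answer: 1/16 ≈ 0.062500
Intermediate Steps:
D(c) = c² - 4*c
s(y) = 1/y (s(y) = y/y² = 1/y)
(-3 + 5)*s(D(-4)) = (-3 + 5)/((-4*(-4 - 4))) = 2/((-4*(-8))) = 2/32 = 2*(1/32) = 1/16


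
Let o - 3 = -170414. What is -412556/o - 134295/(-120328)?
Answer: 72527383613/20505214808 ≈ 3.5370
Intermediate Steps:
o = -170411 (o = 3 - 170414 = -170411)
-412556/o - 134295/(-120328) = -412556/(-170411) - 134295/(-120328) = -412556*(-1/170411) - 134295*(-1/120328) = 412556/170411 + 134295/120328 = 72527383613/20505214808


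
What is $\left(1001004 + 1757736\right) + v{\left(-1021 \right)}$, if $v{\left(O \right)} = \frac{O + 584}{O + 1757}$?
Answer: $\frac{88279661}{32} \approx 2.7587 \cdot 10^{6}$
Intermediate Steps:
$v{\left(O \right)} = \frac{584 + O}{1757 + O}$
$\left(1001004 + 1757736\right) + v{\left(-1021 \right)} = \left(1001004 + 1757736\right) + \frac{584 - 1021}{1757 - 1021} = 2758740 + \frac{1}{736} \left(-437\right) = 2758740 - \frac{19}{32} = \frac{88279661}{32}$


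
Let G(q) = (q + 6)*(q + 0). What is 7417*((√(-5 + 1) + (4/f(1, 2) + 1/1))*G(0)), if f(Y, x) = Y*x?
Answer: 0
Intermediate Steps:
G(q) = q*(6 + q) (G(q) = (6 + q)*q = q*(6 + q))
7417*((√(-5 + 1) + (4/f(1, 2) + 1/1))*G(0)) = 7417*((√(-5 + 1) + (4/((1*2)) + 1/1))*(0*(6 + 0))) = 7417*((√(-4) + (4/2 + 1*1))*(0*6)) = 7417*((2*I + (4*(½) + 1))*0) = 7417*((2*I + (2 + 1))*0) = 7417*((2*I + 3)*0) = 7417*((3 + 2*I)*0) = 7417*0 = 0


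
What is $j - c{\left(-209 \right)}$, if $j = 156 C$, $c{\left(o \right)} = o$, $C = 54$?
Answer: $8633$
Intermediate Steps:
$j = 8424$ ($j = 156 \cdot 54 = 8424$)
$j - c{\left(-209 \right)} = 8424 - -209 = 8424 + 209 = 8633$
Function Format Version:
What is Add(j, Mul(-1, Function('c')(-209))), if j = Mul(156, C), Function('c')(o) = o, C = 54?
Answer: 8633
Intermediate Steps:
j = 8424 (j = Mul(156, 54) = 8424)
Add(j, Mul(-1, Function('c')(-209))) = Add(8424, Mul(-1, -209)) = Add(8424, 209) = 8633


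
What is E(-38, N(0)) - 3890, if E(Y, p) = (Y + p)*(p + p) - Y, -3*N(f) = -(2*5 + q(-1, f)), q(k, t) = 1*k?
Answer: -4062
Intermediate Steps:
q(k, t) = k
N(f) = 3 (N(f) = -(-1)*(2*5 - 1)/3 = -(-1)*(10 - 1)/3 = -(-1)*9/3 = -1/3*(-9) = 3)
E(Y, p) = -Y + 2*p*(Y + p) (E(Y, p) = (Y + p)*(2*p) - Y = 2*p*(Y + p) - Y = -Y + 2*p*(Y + p))
E(-38, N(0)) - 3890 = (-1*(-38) + 2*3**2 + 2*(-38)*3) - 3890 = (38 + 2*9 - 228) - 3890 = (38 + 18 - 228) - 3890 = -172 - 3890 = -4062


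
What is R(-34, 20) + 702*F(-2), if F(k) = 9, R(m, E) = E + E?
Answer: 6358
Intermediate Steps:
R(m, E) = 2*E
R(-34, 20) + 702*F(-2) = 2*20 + 702*9 = 40 + 6318 = 6358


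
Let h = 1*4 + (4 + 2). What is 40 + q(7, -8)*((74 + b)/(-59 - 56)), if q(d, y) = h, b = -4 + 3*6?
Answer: 744/23 ≈ 32.348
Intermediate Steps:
b = 14 (b = -4 + 18 = 14)
h = 10 (h = 4 + 6 = 10)
q(d, y) = 10
40 + q(7, -8)*((74 + b)/(-59 - 56)) = 40 + 10*((74 + 14)/(-59 - 56)) = 40 + 10*(88/(-115)) = 40 + 10*(88*(-1/115)) = 40 + 10*(-88/115) = 40 - 176/23 = 744/23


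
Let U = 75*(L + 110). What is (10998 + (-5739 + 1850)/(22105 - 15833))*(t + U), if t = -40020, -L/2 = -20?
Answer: -141744790185/448 ≈ -3.1639e+8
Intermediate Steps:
L = 40 (L = -2*(-20) = 40)
U = 11250 (U = 75*(40 + 110) = 75*150 = 11250)
(10998 + (-5739 + 1850)/(22105 - 15833))*(t + U) = (10998 + (-5739 + 1850)/(22105 - 15833))*(-40020 + 11250) = (10998 - 3889/6272)*(-28770) = (68975567/6272)*(-28770) = -141744790185/448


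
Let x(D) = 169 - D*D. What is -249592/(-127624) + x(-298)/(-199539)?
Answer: 363781496/151583127 ≈ 2.3999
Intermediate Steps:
x(D) = 169 - D²
-249592/(-127624) + x(-298)/(-199539) = -249592/(-127624) + (169 - 1*(-298)²)/(-199539) = -249592*(-1/127624) + (169 - 1*88804)*(-1/199539) = 4457/2279 + (169 - 88804)*(-1/199539) = 4457/2279 - 88635*(-1/199539) = 4457/2279 + 29545/66513 = 363781496/151583127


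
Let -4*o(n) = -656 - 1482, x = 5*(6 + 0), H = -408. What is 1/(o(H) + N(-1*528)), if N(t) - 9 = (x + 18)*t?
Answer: -2/49601 ≈ -4.0322e-5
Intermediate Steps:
x = 30 (x = 5*6 = 30)
o(n) = 1069/2 (o(n) = -(-656 - 1482)/4 = -¼*(-2138) = 1069/2)
N(t) = 9 + 48*t (N(t) = 9 + (30 + 18)*t = 9 + 48*t)
1/(o(H) + N(-1*528)) = 1/(1069/2 + (9 + 48*(-1*528))) = 1/(1069/2 + (9 + 48*(-528))) = 1/(1069/2 + (9 - 25344)) = 1/(1069/2 - 25335) = 1/(-49601/2) = -2/49601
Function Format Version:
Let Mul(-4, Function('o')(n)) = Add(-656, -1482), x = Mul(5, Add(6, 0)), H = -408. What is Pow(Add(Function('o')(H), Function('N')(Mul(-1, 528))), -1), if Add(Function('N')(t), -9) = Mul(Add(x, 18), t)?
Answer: Rational(-2, 49601) ≈ -4.0322e-5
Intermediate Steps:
x = 30 (x = Mul(5, 6) = 30)
Function('o')(n) = Rational(1069, 2) (Function('o')(n) = Mul(Rational(-1, 4), Add(-656, -1482)) = Mul(Rational(-1, 4), -2138) = Rational(1069, 2))
Function('N')(t) = Add(9, Mul(48, t)) (Function('N')(t) = Add(9, Mul(Add(30, 18), t)) = Add(9, Mul(48, t)))
Pow(Add(Function('o')(H), Function('N')(Mul(-1, 528))), -1) = Pow(Add(Rational(1069, 2), Add(9, Mul(48, Mul(-1, 528)))), -1) = Pow(Add(Rational(1069, 2), Add(9, Mul(48, -528))), -1) = Pow(Add(Rational(1069, 2), Add(9, -25344)), -1) = Pow(Add(Rational(1069, 2), -25335), -1) = Pow(Rational(-49601, 2), -1) = Rational(-2, 49601)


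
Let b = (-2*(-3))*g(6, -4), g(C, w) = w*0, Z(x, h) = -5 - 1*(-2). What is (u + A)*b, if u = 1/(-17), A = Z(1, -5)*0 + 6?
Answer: 0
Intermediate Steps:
Z(x, h) = -3 (Z(x, h) = -5 + 2 = -3)
g(C, w) = 0
b = 0 (b = -2*(-3)*0 = 6*0 = 0)
A = 6 (A = -3*0 + 6 = 0 + 6 = 6)
u = -1/17 ≈ -0.058824
(u + A)*b = (-1/17 + 6)*0 = (101/17)*0 = 0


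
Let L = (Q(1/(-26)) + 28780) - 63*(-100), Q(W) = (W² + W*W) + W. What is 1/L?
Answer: 169/5928514 ≈ 2.8506e-5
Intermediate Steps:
Q(W) = W + 2*W² (Q(W) = (W² + W²) + W = 2*W² + W = W + 2*W²)
L = 5928514/169 (L = ((1 + 2/(-26))/(-26) + 28780) - 63*(-100) = (-(1 + 2*(-1/26))/26 + 28780) + 6300 = (-(1 - 1/13)/26 + 28780) + 6300 = (-1/26*12/13 + 28780) + 6300 = (-6/169 + 28780) + 6300 = 4863814/169 + 6300 = 5928514/169 ≈ 35080.)
1/L = 1/(5928514/169) = 169/5928514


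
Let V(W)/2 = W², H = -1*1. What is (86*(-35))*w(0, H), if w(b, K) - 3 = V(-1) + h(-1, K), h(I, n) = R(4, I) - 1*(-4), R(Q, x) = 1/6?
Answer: -82775/3 ≈ -27592.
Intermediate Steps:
R(Q, x) = ⅙
h(I, n) = 25/6 (h(I, n) = ⅙ - 1*(-4) = ⅙ + 4 = 25/6)
H = -1
V(W) = 2*W²
w(b, K) = 55/6 (w(b, K) = 3 + (2*(-1)² + 25/6) = 3 + (2*1 + 25/6) = 3 + (2 + 25/6) = 3 + 37/6 = 55/6)
(86*(-35))*w(0, H) = (86*(-35))*(55/6) = -3010*55/6 = -82775/3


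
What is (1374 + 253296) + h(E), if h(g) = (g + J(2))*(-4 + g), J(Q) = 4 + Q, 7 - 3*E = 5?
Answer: 2291830/9 ≈ 2.5465e+5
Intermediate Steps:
E = ⅔ (E = 7/3 - ⅓*5 = 7/3 - 5/3 = ⅔ ≈ 0.66667)
h(g) = (-4 + g)*(6 + g) (h(g) = (g + (4 + 2))*(-4 + g) = (g + 6)*(-4 + g) = (6 + g)*(-4 + g) = (-4 + g)*(6 + g))
(1374 + 253296) + h(E) = (1374 + 253296) + (-24 + (⅔)² + 2*(⅔)) = 254670 + (-24 + 4/9 + 4/3) = 254670 - 200/9 = 2291830/9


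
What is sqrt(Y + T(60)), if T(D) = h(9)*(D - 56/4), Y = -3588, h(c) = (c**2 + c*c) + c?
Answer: sqrt(4278) ≈ 65.406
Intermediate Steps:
h(c) = c + 2*c**2 (h(c) = (c**2 + c**2) + c = 2*c**2 + c = c + 2*c**2)
T(D) = -2394 + 171*D (T(D) = (9*(1 + 2*9))*(D - 56/4) = (9*(1 + 18))*(D - 56*1/4) = (9*19)*(D - 14) = 171*(-14 + D) = -2394 + 171*D)
sqrt(Y + T(60)) = sqrt(-3588 + (-2394 + 171*60)) = sqrt(-3588 + (-2394 + 10260)) = sqrt(-3588 + 7866) = sqrt(4278)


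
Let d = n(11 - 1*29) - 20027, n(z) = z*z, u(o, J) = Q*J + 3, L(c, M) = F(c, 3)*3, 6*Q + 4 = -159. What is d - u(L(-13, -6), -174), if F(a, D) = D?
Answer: -24433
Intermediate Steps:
Q = -163/6 (Q = -2/3 + (1/6)*(-159) = -2/3 - 53/2 = -163/6 ≈ -27.167)
L(c, M) = 9 (L(c, M) = 3*3 = 9)
u(o, J) = 3 - 163*J/6 (u(o, J) = -163*J/6 + 3 = 3 - 163*J/6)
n(z) = z**2
d = -19703 (d = (11 - 1*29)**2 - 20027 = (11 - 29)**2 - 20027 = (-18)**2 - 20027 = 324 - 20027 = -19703)
d - u(L(-13, -6), -174) = -19703 - (3 - 163/6*(-174)) = -19703 - (3 + 4727) = -19703 - 1*4730 = -19703 - 4730 = -24433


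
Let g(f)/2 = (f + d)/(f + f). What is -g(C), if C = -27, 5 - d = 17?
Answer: -13/9 ≈ -1.4444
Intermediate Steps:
d = -12 (d = 5 - 1*17 = 5 - 17 = -12)
g(f) = (-12 + f)/f (g(f) = 2*((f - 12)/(f + f)) = 2*((-12 + f)/((2*f))) = 2*((-12 + f)*(1/(2*f))) = 2*((-12 + f)/(2*f)) = (-12 + f)/f)
-g(C) = -(-12 - 27)/(-27) = -(-1)*(-39)/27 = -1*13/9 = -13/9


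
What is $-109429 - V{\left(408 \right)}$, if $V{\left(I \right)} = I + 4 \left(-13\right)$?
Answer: $-109785$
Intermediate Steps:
$V{\left(I \right)} = -52 + I$ ($V{\left(I \right)} = I - 52 = -52 + I$)
$-109429 - V{\left(408 \right)} = -109429 - \left(-52 + 408\right) = -109429 - 356 = -109785$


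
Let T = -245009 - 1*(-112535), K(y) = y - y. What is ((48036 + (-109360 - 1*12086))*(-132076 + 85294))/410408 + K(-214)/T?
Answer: 858566655/102602 ≈ 8367.9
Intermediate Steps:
K(y) = 0
T = -132474 (T = -245009 + 112535 = -132474)
((48036 + (-109360 - 1*12086))*(-132076 + 85294))/410408 + K(-214)/T = ((48036 + (-109360 - 1*12086))*(-132076 + 85294))/410408 + 0/(-132474) = ((48036 + (-109360 - 12086))*(-46782))*(1/410408) + 0*(-1/132474) = ((48036 - 121446)*(-46782))*(1/410408) + 0 = -73410*(-46782)*(1/410408) + 0 = 3434266620*(1/410408) + 0 = 858566655/102602 + 0 = 858566655/102602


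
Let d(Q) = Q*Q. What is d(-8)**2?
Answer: 4096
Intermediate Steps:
d(Q) = Q**2
d(-8)**2 = ((-8)**2)**2 = 64**2 = 4096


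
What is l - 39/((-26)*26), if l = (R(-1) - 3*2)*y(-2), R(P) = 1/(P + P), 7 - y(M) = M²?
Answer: -1011/52 ≈ -19.442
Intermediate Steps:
y(M) = 7 - M²
R(P) = 1/(2*P)
l = -39/2 (l = ((½)/(-1) - 3*2)*(7 - 1*(-2)²) = ((½)*(-1) - 6)*(7 - 1*4) = (-½ - 6)*(7 - 4) = -13/2*3 = -39/2 ≈ -19.500)
l - 39/((-26)*26) = -39/2 - 39/((-26)*26) = -39/2 - (-3)/(2*26) = -39/2 - 39*(-1/676) = -39/2 + 3/52 = -1011/52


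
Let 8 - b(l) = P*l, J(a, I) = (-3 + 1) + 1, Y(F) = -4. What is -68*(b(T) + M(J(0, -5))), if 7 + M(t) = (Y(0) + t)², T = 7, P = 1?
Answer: -1292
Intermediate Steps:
J(a, I) = -1 (J(a, I) = -2 + 1 = -1)
M(t) = -7 + (-4 + t)²
b(l) = 8 - l
-68*(b(T) + M(J(0, -5))) = -68*((8 - 1*7) + (-7 + (-4 - 1)²)) = -68*((8 - 7) + (-7 + (-5)²)) = -68*(1 + (-7 + 25)) = -68*(1 + 18) = -68*19 = -1292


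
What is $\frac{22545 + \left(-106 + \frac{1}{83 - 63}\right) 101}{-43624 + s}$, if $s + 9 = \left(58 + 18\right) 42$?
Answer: $- \frac{236881}{808820} \approx -0.29287$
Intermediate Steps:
$s = 3183$ ($s = -9 + \left(58 + 18\right) 42 = -9 + 76 \cdot 42 = -9 + 3192 = 3183$)
$\frac{22545 + \left(-106 + \frac{1}{83 - 63}\right) 101}{-43624 + s} = \frac{22545 + \left(-106 + \frac{1}{83 - 63}\right) 101}{-43624 + 3183} = \frac{22545 + \left(-106 + \frac{1}{20}\right) 101}{-40441} = \left(22545 + \left(-106 + \frac{1}{20}\right) 101\right) \left(- \frac{1}{40441}\right) = \left(22545 - \frac{214019}{20}\right) \left(- \frac{1}{40441}\right) = \frac{236881}{20} \left(- \frac{1}{40441}\right) = - \frac{236881}{808820}$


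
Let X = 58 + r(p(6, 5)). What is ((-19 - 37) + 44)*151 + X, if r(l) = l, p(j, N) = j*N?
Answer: -1724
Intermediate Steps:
p(j, N) = N*j
X = 88 (X = 58 + 5*6 = 58 + 30 = 88)
((-19 - 37) + 44)*151 + X = ((-19 - 37) + 44)*151 + 88 = (-56 + 44)*151 + 88 = -12*151 + 88 = -1812 + 88 = -1724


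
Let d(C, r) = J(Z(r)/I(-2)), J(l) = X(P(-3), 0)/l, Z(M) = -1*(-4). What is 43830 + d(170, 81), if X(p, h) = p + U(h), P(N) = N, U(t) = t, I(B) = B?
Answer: 87663/2 ≈ 43832.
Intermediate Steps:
Z(M) = 4
X(p, h) = h + p (X(p, h) = p + h = h + p)
J(l) = -3/l (J(l) = (0 - 3)/l = -3/l)
d(C, r) = 3/2 (d(C, r) = -3/(4/(-2)) = -3/(4*(-½)) = -3/(-2) = -3*(-½) = 3/2)
43830 + d(170, 81) = 43830 + 3/2 = 87663/2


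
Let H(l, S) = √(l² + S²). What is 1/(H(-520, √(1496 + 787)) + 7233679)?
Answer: 7233679/52326111602358 - √272683/52326111602358 ≈ 1.3823e-7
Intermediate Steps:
H(l, S) = √(S² + l²)
1/(H(-520, √(1496 + 787)) + 7233679) = 1/(√((√(1496 + 787))² + (-520)²) + 7233679) = 1/(√((√2283)² + 270400) + 7233679) = 1/(√(2283 + 270400) + 7233679) = 1/(√272683 + 7233679) = 1/(7233679 + √272683)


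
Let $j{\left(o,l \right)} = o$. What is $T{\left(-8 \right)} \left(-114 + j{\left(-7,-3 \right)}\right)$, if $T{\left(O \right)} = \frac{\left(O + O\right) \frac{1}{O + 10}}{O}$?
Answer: $-121$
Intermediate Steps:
$T{\left(O \right)} = \frac{2}{10 + O}$ ($T{\left(O \right)} = \frac{2 O \frac{1}{10 + O}}{O} = \frac{2}{10 + O}$)
$T{\left(-8 \right)} \left(-114 + j{\left(-7,-3 \right)}\right) = \frac{2}{10 - 8} \left(-114 - 7\right) = \frac{2}{2} \left(-121\right) = 2 \cdot \frac{1}{2} \left(-121\right) = 1 \left(-121\right) = -121$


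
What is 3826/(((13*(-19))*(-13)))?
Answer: 3826/3211 ≈ 1.1915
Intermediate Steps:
3826/(((13*(-19))*(-13))) = 3826/((-247*(-13))) = 3826/3211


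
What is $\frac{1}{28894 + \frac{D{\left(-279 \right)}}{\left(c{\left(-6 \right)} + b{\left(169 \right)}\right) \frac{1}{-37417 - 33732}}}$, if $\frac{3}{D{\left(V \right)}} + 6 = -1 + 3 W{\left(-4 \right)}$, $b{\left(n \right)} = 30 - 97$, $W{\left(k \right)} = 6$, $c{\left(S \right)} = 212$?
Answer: $\frac{1595}{45872483} \approx 3.477 \cdot 10^{-5}$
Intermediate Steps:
$b{\left(n \right)} = -67$ ($b{\left(n \right)} = 30 - 97 = -67$)
$D{\left(V \right)} = \frac{3}{11}$ ($D{\left(V \right)} = \frac{3}{-6 + \left(-1 + 3 \cdot 6\right)} = \frac{3}{-6 + \left(-1 + 18\right)} = \frac{3}{-6 + 17} = \frac{3}{11}$)
$\frac{1}{28894 + \frac{D{\left(-279 \right)}}{\left(c{\left(-6 \right)} + b{\left(169 \right)}\right) \frac{1}{-37417 - 33732}}} = \frac{1}{28894 + \frac{3}{11 \frac{212 - 67}{-37417 - 33732}}} = \frac{1}{28894 + \frac{3}{11 \frac{145}{-71149}}} = \frac{1}{28894 + \frac{3}{11 \cdot 145 \left(- \frac{1}{71149}\right)}} = \frac{1}{28894 + \frac{3}{11 \left(- \frac{145}{71149}\right)}} = \frac{1}{28894 + \frac{3}{11} \left(- \frac{71149}{145}\right)} = \frac{1}{28894 - \frac{213447}{1595}} = \frac{1}{\frac{45872483}{1595}} = \frac{1595}{45872483}$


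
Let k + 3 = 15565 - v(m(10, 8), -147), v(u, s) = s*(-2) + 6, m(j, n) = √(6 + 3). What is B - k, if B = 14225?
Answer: -1037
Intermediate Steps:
m(j, n) = 3 (m(j, n) = √9 = 3)
v(u, s) = 6 - 2*s (v(u, s) = -2*s + 6 = 6 - 2*s)
k = 15262 (k = -3 + (15565 - (6 - 2*(-147))) = -3 + (15565 - (6 + 294)) = -3 + (15565 - 1*300) = -3 + (15565 - 300) = -3 + 15265 = 15262)
B - k = 14225 - 1*15262 = 14225 - 15262 = -1037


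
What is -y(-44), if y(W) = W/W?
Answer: -1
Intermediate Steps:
y(W) = 1
-y(-44) = -1*1 = -1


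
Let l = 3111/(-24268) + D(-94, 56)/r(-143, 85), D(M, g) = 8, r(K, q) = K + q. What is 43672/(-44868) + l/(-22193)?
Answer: -170524088529181/175196214159132 ≈ -0.97333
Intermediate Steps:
l = -187291/703772 (l = 3111/(-24268) + 8/(-143 + 85) = 3111*(-1/24268) + 8/(-58) = -3111/24268 + 8*(-1/58) = -3111/24268 - 4/29 = -187291/703772 ≈ -0.26612)
43672/(-44868) + l/(-22193) = 43672/(-44868) - 187291/703772/(-22193) = 43672*(-1/44868) - 187291/703772*(-1/22193) = -10918/11217 + 187291/15618811996 = -170524088529181/175196214159132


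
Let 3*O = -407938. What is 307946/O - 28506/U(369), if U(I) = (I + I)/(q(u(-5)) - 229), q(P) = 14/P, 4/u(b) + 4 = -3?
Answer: 163732708153/16725458 ≈ 9789.4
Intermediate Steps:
O = -407938/3 (O = (⅓)*(-407938) = -407938/3 ≈ -1.3598e+5)
u(b) = -4/7 (u(b) = 4/(-4 - 3) = 4/(-7) = 4*(-⅐) = -4/7)
U(I) = -4*I/507 (U(I) = (I + I)/(14/(-4/7) - 229) = (2*I)/(14*(-7/4) - 229) = (2*I)/(-49/2 - 229) = (2*I)/(-507/2) = (2*I)*(-2/507) = -4*I/507)
307946/O - 28506/U(369) = 307946/(-407938/3) - 28506/((-4/507*369)) = 307946*(-3/407938) - 28506/(-492/169) = -461919/203969 - 28506*(-169/492) = -461919/203969 + 802919/82 = 163732708153/16725458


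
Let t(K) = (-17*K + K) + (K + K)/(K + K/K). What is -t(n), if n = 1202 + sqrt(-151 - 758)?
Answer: 2*(-11559574*I + 57717*sqrt(101))/(3*(sqrt(101) - 401*I)) ≈ 19230.0 + 482.39*I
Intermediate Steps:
n = 1202 + 3*I*sqrt(101) (n = 1202 + sqrt(-909) = 1202 + 3*I*sqrt(101) ≈ 1202.0 + 30.15*I)
t(K) = -16*K + 2*K/(1 + K) (t(K) = -16*K + (2*K)/(K + 1) = -16*K + (2*K)/(1 + K) = -16*K + 2*K/(1 + K))
-t(n) = -(-2)*(1202 + 3*I*sqrt(101))*(7 + 8*(1202 + 3*I*sqrt(101)))/(1 + (1202 + 3*I*sqrt(101))) = -(-2)*(1202 + 3*I*sqrt(101))*(7 + (9616 + 24*I*sqrt(101)))/(1203 + 3*I*sqrt(101)) = -(-2)*(1202 + 3*I*sqrt(101))*(9623 + 24*I*sqrt(101))/(1203 + 3*I*sqrt(101)) = 2*(1202 + 3*I*sqrt(101))*(9623 + 24*I*sqrt(101))/(1203 + 3*I*sqrt(101))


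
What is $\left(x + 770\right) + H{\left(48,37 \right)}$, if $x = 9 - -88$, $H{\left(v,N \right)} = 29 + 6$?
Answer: $902$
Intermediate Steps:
$H{\left(v,N \right)} = 35$
$x = 97$ ($x = 9 + 88 = 97$)
$\left(x + 770\right) + H{\left(48,37 \right)} = \left(97 + 770\right) + 35 = 867 + 35 = 902$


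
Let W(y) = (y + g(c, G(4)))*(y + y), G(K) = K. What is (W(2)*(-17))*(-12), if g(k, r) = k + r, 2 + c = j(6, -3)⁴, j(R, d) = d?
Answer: 69360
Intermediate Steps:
c = 79 (c = -2 + (-3)⁴ = -2 + 81 = 79)
W(y) = 2*y*(83 + y) (W(y) = (y + (79 + 4))*(y + y) = (y + 83)*(2*y) = (83 + y)*(2*y) = 2*y*(83 + y))
(W(2)*(-17))*(-12) = ((2*2*(83 + 2))*(-17))*(-12) = ((2*2*85)*(-17))*(-12) = (340*(-17))*(-12) = -5780*(-12) = 69360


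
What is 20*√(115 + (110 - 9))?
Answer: 120*√6 ≈ 293.94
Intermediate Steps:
20*√(115 + (110 - 9)) = 20*√(115 + 101) = 20*√216 = 20*(6*√6) = 120*√6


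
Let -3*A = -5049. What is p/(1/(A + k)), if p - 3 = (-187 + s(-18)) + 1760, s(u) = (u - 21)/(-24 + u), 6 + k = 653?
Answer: 25719705/7 ≈ 3.6742e+6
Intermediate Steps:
A = 1683 (A = -⅓*(-5049) = 1683)
k = 647 (k = -6 + 653 = 647)
s(u) = (-21 + u)/(-24 + u)
p = 22077/14 (p = 3 + ((-187 + (-21 - 18)/(-24 - 18)) + 1760) = 3 + ((-187 - 39/(-42)) + 1760) = 3 + ((-187 - 1/42*(-39)) + 1760) = 3 + ((-187 + 13/14) + 1760) = 3 + (-2605/14 + 1760) = 3 + 22035/14 = 22077/14 ≈ 1576.9)
p/(1/(A + k)) = 22077/(14*(1/(1683 + 647))) = 22077/(14*(1/2330)) = (22077/14)*2330 = 25719705/7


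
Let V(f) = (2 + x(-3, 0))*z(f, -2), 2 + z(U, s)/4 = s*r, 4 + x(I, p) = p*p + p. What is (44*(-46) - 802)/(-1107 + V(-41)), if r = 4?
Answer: 2826/1027 ≈ 2.7517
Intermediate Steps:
x(I, p) = -4 + p + p² (x(I, p) = -4 + (p*p + p) = -4 + (p² + p) = -4 + (p + p²) = -4 + p + p²)
z(U, s) = -8 + 16*s (z(U, s) = -8 + 4*(s*4) = -8 + 4*(4*s) = -8 + 16*s)
V(f) = 80 (V(f) = (2 + (-4 + 0 + 0²))*(-8 + 16*(-2)) = (2 + (-4 + 0 + 0))*(-8 - 32) = (2 - 4)*(-40) = -2*(-40) = 80)
(44*(-46) - 802)/(-1107 + V(-41)) = (44*(-46) - 802)/(-1107 + 80) = (-2024 - 802)/(-1027) = -2826*(-1/1027) = 2826/1027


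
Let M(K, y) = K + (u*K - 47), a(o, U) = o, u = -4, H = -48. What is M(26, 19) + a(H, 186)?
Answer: -173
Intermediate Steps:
M(K, y) = -47 - 3*K (M(K, y) = K + (-4*K - 47) = K + (-47 - 4*K) = -47 - 3*K)
M(26, 19) + a(H, 186) = (-47 - 3*26) - 48 = (-47 - 78) - 48 = -125 - 48 = -173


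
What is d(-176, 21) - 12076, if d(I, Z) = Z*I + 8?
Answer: -15764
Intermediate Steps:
d(I, Z) = 8 + I*Z (d(I, Z) = I*Z + 8 = 8 + I*Z)
d(-176, 21) - 12076 = (8 - 176*21) - 12076 = (8 - 3696) - 12076 = -3688 - 12076 = -15764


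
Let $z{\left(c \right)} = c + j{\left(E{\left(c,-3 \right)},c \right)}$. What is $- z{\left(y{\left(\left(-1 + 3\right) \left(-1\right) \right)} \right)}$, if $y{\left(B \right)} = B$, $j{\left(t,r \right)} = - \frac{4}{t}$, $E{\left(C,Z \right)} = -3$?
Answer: $\frac{2}{3} \approx 0.66667$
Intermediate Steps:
$z{\left(c \right)} = \frac{4}{3} + c$ ($z{\left(c \right)} = c - \frac{4}{-3} = c - - \frac{4}{3} = c + \frac{4}{3} = \frac{4}{3} + c$)
$- z{\left(y{\left(\left(-1 + 3\right) \left(-1\right) \right)} \right)} = - (\frac{4}{3} + \left(-1 + 3\right) \left(-1\right)) = - (\frac{4}{3} + 2 \left(-1\right)) = - (\frac{4}{3} - 2) = \left(-1\right) \left(- \frac{2}{3}\right) = \frac{2}{3}$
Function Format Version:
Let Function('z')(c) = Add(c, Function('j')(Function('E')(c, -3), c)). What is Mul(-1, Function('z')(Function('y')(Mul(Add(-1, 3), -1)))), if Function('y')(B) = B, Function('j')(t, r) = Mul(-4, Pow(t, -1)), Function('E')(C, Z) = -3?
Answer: Rational(2, 3) ≈ 0.66667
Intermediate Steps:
Function('z')(c) = Add(Rational(4, 3), c) (Function('z')(c) = Add(c, Mul(-4, Pow(-3, -1))) = Add(c, Mul(-4, Rational(-1, 3))) = Add(c, Rational(4, 3)) = Add(Rational(4, 3), c))
Mul(-1, Function('z')(Function('y')(Mul(Add(-1, 3), -1)))) = Mul(-1, Add(Rational(4, 3), Mul(Add(-1, 3), -1))) = Mul(-1, Add(Rational(4, 3), Mul(2, -1))) = Mul(-1, Add(Rational(4, 3), -2)) = Mul(-1, Rational(-2, 3)) = Rational(2, 3)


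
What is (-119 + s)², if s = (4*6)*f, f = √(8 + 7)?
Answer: 22801 - 5712*√15 ≈ 678.52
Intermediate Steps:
f = √15 ≈ 3.8730
s = 24*√15 (s = (4*6)*√15 = 24*√15 ≈ 92.952)
(-119 + s)² = (-119 + 24*√15)²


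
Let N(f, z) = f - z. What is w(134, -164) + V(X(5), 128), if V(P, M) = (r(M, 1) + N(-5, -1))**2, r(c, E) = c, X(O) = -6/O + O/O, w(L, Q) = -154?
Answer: 15222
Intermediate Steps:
X(O) = 1 - 6/O (X(O) = -6/O + 1 = 1 - 6/O)
V(P, M) = (-4 + M)**2 (V(P, M) = (M + (-5 - 1*(-1)))**2 = (M + (-5 + 1))**2 = (M - 4)**2 = (-4 + M)**2)
w(134, -164) + V(X(5), 128) = -154 + (-4 + 128)**2 = -154 + 124**2 = -154 + 15376 = 15222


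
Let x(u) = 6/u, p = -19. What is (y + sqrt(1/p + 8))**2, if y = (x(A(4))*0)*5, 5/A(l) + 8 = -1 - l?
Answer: 151/19 ≈ 7.9474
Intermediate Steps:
A(l) = 5/(-9 - l) (A(l) = 5/(-8 + (-1 - l)) = 5/(-9 - l))
y = 0 (y = ((6/((-5/(9 + 4))))*0)*5 = ((6/((-5/13)))*0)*5 = ((6/((-5*1/13)))*0)*5 = ((6/(-5/13))*0)*5 = ((6*(-13/5))*0)*5 = -78/5*0*5 = 0*5 = 0)
(y + sqrt(1/p + 8))**2 = (0 + sqrt(1/(-19) + 8))**2 = (0 + sqrt(-1/19 + 8))**2 = (0 + sqrt(151/19))**2 = (0 + sqrt(2869)/19)**2 = (sqrt(2869)/19)**2 = 151/19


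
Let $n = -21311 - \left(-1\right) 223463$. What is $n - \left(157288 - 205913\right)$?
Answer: $250777$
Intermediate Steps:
$n = 202152$ ($n = -21311 - -223463 = -21311 + 223463 = 202152$)
$n - \left(157288 - 205913\right) = 202152 - \left(157288 - 205913\right) = 202152 - -48625 = 202152 + 48625 = 250777$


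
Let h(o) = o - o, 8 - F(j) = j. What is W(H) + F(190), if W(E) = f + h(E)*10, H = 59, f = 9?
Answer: -173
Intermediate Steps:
F(j) = 8 - j
h(o) = 0
W(E) = 9 (W(E) = 9 + 0*10 = 9 + 0 = 9)
W(H) + F(190) = 9 + (8 - 1*190) = 9 + (8 - 190) = 9 - 182 = -173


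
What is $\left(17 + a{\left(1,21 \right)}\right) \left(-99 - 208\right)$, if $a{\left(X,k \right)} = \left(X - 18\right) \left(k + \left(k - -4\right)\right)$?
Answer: $234855$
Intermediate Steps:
$a{\left(X,k \right)} = \left(-18 + X\right) \left(4 + 2 k\right)$ ($a{\left(X,k \right)} = \left(-18 + X\right) \left(k + \left(k + 4\right)\right) = \left(-18 + X\right) \left(k + \left(4 + k\right)\right) = \left(-18 + X\right) \left(4 + 2 k\right)$)
$\left(17 + a{\left(1,21 \right)}\right) \left(-99 - 208\right) = \left(17 + \left(-72 - 756 + 4 \cdot 1 + 2 \cdot 1 \cdot 21\right)\right) \left(-99 - 208\right) = \left(17 + \left(-72 - 756 + 4 + 42\right)\right) \left(-307\right) = \left(17 - 782\right) \left(-307\right) = \left(-765\right) \left(-307\right) = 234855$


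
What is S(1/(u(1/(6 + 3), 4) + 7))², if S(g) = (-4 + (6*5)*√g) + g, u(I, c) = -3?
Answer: 2025/16 ≈ 126.56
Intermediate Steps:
S(g) = -4 + g + 30*√g (S(g) = (-4 + 30*√g) + g = -4 + g + 30*√g)
S(1/(u(1/(6 + 3), 4) + 7))² = (-4 + 1/(-3 + 7) + 30*√(1/(-3 + 7)))² = (-4 + 1/4 + 30*√(1/4))² = (-4 + ¼ + 30*√(¼))² = (-4 + ¼ + 30*(½))² = (-4 + ¼ + 15)² = (45/4)² = 2025/16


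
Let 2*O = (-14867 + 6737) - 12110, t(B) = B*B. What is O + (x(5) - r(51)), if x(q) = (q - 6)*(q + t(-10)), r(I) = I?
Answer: -10276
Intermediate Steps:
t(B) = B**2
O = -10120 (O = ((-14867 + 6737) - 12110)/2 = (-8130 - 12110)/2 = (1/2)*(-20240) = -10120)
x(q) = (-6 + q)*(100 + q) (x(q) = (q - 6)*(q + (-10)**2) = (-6 + q)*(q + 100) = (-6 + q)*(100 + q))
O + (x(5) - r(51)) = -10120 + ((-600 + 5**2 + 94*5) - 1*51) = -10120 + ((-600 + 25 + 470) - 51) = -10120 + (-105 - 51) = -10120 - 156 = -10276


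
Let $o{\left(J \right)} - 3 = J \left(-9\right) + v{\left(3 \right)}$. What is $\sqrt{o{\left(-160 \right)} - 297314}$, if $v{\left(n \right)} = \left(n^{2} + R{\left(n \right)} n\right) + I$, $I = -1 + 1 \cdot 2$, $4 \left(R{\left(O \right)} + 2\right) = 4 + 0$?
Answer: $2 i \sqrt{73966} \approx 543.93 i$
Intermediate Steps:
$R{\left(O \right)} = -1$ ($R{\left(O \right)} = -2 + \frac{4 + 0}{4} = -2 + \frac{1}{4} \cdot 4 = -2 + 1 = -1$)
$I = 1$ ($I = -1 + 2 = 1$)
$v{\left(n \right)} = 1 + n^{2} - n$ ($v{\left(n \right)} = \left(n^{2} - n\right) + 1 = 1 + n^{2} - n$)
$o{\left(J \right)} = 10 - 9 J$ ($o{\left(J \right)} = 3 + \left(J \left(-9\right) + \left(1 + 3^{2} - 3\right)\right) = 3 - \left(-7 + 9 J\right) = 10 - 9 J$)
$\sqrt{o{\left(-160 \right)} - 297314} = \sqrt{\left(10 - -1440\right) - 297314} = \sqrt{\left(10 + 1440\right) - 297314} = \sqrt{1450 - 297314} = \sqrt{-295864} = 2 i \sqrt{73966}$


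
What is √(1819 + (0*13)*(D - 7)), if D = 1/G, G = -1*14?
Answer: √1819 ≈ 42.650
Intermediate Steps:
G = -14
D = -1/14 (D = 1/(-14) = -1/14 ≈ -0.071429)
√(1819 + (0*13)*(D - 7)) = √(1819 + (0*13)*(-1/14 - 7)) = √(1819 + 0*(-99/14)) = √(1819 + 0) = √1819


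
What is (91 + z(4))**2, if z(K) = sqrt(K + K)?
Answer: 8289 + 364*sqrt(2) ≈ 8803.8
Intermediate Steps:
z(K) = sqrt(2)*sqrt(K) (z(K) = sqrt(2*K) = sqrt(2)*sqrt(K))
(91 + z(4))**2 = (91 + sqrt(2)*sqrt(4))**2 = (91 + sqrt(2)*2)**2 = (91 + 2*sqrt(2))**2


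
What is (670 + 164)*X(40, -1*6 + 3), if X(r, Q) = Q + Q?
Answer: -5004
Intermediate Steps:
X(r, Q) = 2*Q
(670 + 164)*X(40, -1*6 + 3) = (670 + 164)*(2*(-1*6 + 3)) = 834*(2*(-6 + 3)) = 834*(2*(-3)) = 834*(-6) = -5004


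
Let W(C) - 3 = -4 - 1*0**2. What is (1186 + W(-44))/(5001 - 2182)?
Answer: 1185/2819 ≈ 0.42036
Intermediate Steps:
W(C) = -1 (W(C) = 3 + (-4 - 1*0**2) = 3 + (-4 - 1*0) = 3 + (-4 + 0) = 3 - 4 = -1)
(1186 + W(-44))/(5001 - 2182) = (1186 - 1)/(5001 - 2182) = 1185/2819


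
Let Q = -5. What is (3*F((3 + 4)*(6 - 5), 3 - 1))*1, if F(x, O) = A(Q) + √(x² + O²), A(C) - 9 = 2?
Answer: 33 + 3*√53 ≈ 54.840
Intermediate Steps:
A(C) = 11 (A(C) = 9 + 2 = 11)
F(x, O) = 11 + √(O² + x²) (F(x, O) = 11 + √(x² + O²) = 11 + √(O² + x²))
(3*F((3 + 4)*(6 - 5), 3 - 1))*1 = (3*(11 + √((3 - 1)² + ((3 + 4)*(6 - 5))²)))*1 = (3*(11 + √(2² + (7*1)²)))*1 = (3*(11 + √(4 + 7²)))*1 = (3*(11 + √(4 + 49)))*1 = (3*(11 + √53))*1 = (33 + 3*√53)*1 = 33 + 3*√53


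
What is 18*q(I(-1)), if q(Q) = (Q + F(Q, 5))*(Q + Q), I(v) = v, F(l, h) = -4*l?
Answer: -108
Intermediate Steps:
q(Q) = -6*Q² (q(Q) = (Q - 4*Q)*(Q + Q) = (-3*Q)*(2*Q) = -6*Q²)
18*q(I(-1)) = 18*(-6*(-1)²) = 18*(-6*1) = 18*(-6) = -108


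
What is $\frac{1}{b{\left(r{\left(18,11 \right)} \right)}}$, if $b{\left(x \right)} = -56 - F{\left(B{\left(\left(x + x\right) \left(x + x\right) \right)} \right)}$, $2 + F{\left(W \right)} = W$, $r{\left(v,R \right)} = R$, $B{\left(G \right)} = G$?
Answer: $- \frac{1}{538} \approx -0.0018587$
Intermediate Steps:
$F{\left(W \right)} = -2 + W$
$b{\left(x \right)} = -54 - 4 x^{2}$ ($b{\left(x \right)} = -56 - \left(-2 + \left(x + x\right) \left(x + x\right)\right) = -56 - \left(-2 + 2 x 2 x\right) = -56 - \left(-2 + 4 x^{2}\right) = -54 - 4 x^{2}$)
$\frac{1}{b{\left(r{\left(18,11 \right)} \right)}} = \frac{1}{-54 - 4 \cdot 11^{2}} = \frac{1}{-54 - 484} = \frac{1}{-538} = - \frac{1}{538}$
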